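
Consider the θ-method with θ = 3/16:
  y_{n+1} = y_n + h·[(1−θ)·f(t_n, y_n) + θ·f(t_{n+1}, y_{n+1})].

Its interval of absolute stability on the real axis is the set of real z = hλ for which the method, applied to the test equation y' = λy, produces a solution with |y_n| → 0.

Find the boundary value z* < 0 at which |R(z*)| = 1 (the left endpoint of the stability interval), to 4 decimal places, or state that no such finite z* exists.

On y'=λy, z=hλ:
  y_{n+1} = y_n + z·[13/16·y_n + 3/16·y_{n+1}] ⇒ (1 − 3/16z)y_{n+1} = (1 + 13/16z)y_n
  ⇒ R(z) = (1 + 13/16z)/(1 − 3/16z).

Find x<0 with |R(x)|<1.
x=-0.91: |R|=0.2226
R=−1: 1+13/16x = −1+3/16x ⇒ -5/8x=2 ⇒ x=2/(-5/8)=-3.2000
Confirm numerically:
  x=-3.071: |R|=0.94884 <1
  x=-2.982: |R|=0.91261 <1
  x=-2.763: |R|=0.82008 <1
  x=-2.497: |R|=0.70074 <1
  x=-3.691: |R|=1.18136 >1
  x=-3.653: |R|=1.16803 >1
So |R|<1 on (-3.2000, 0).

z* = -3.2000.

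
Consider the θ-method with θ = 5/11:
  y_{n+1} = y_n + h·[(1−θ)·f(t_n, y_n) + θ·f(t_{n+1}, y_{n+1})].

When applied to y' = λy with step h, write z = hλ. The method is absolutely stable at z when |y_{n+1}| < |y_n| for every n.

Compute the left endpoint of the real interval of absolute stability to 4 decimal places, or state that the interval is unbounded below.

On y'=λy, z=hλ:
  y_{n+1} = y_n + z·[6/11·y_n + 5/11·y_{n+1}] ⇒ (1 − 5/11z)y_{n+1} = (1 + 6/11z)y_n
  ⇒ R(z) = (1 + 6/11z)/(1 − 5/11z).

Solve |R(x)|<1 on ℝ⁻.
x=-0.84: |R|=0.3921
R=−1: 1+6/11x = −1+5/11x ⇒ -1/11x=2 ⇒ x=2/(-1/11)=-22.0000
Confirm numerically:
  x=-15.444: |R|=0.92569 <1
  x=-14.885: |R|=0.91671 <1
  x=-12.901: |R|=0.87949 <1
  x=-12.194: |R|=0.86375 <1
  x=-22.226: |R|=1.00185 >1
  x=-22.049: |R|=1.00040 >1
So |R|<1 on (-22.0000, 0).

left endpoint -22.0000.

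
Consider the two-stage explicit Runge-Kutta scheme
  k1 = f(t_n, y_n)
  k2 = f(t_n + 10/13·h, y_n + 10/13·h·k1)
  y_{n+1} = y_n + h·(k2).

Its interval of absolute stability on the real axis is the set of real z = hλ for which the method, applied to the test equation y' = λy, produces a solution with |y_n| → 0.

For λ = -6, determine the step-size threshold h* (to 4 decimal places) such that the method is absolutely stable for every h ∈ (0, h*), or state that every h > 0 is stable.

(-1.3000,0); λ=-6 ⇒ h* = (13/10)/6 = 0.2167.

Test eqn y'=λy, z=hλ:
  k1=λy_n ⇒ h·k1=z·y_n;  k2=λ(1+10/13z)y_n ⇒ h·k2=z(1+10/13z)y_n
  y_{n+1}/y_n = 1 + z(1+10/13z) = 1 + z + 10/13z²
  ⇒ R(z) = 1 + z + 10/13z².

Solve |R(x)|<1 on ℝ⁻.
x=-1.41: |R|=1.1193
R=1: x+10/13x²=0 ⇒ x=−13/10=-1.3000; min R=1−1/(4·10/13)=0.6750>−1
Confirm numerically:
  x=-1.091: |R|=0.82460 <1
  x=-1.038: |R|=0.79080 <1
  x=-0.828: |R|=0.69937 <1
  x=-1.525: |R|=1.26394 >1
  x=-1.454: |R|=1.17224 >1
  x=-1.385: |R|=1.09056 >1
So |R|<1 on (-1.3000, 0).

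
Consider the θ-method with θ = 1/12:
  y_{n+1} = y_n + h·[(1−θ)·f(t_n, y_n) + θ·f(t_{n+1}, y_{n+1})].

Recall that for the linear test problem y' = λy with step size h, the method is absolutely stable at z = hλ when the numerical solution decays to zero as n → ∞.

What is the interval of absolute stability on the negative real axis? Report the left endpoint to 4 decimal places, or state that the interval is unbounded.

On y'=λy, z=hλ:
  y_{n+1} = y_n + z·[11/12·y_n + 1/12·y_{n+1}] ⇒ (1 − 1/12z)y_{n+1} = (1 + 11/12z)y_n
  Hence R(z) = (1 + 11/12z)/(1 − 1/12z).

Boundary: |R(x)|=1, x<0.
x=-1.23: |R|=0.1156
R=−1: 1+11/12x = −1+1/12x ⇒ -5/6x=2 ⇒ x=2/(-5/6)=-2.4000
Confirm numerically:
  x=-1.575: |R|=0.39227 <1
  x=-1.362: |R|=0.22317 <1
  x=-0.970: |R|=0.10254 <1
  x=-2.966: |R|=1.37819 >1
  x=-2.597: |R|=1.13496 >1
Stable set (-2.4000, 0).

z∈(-2.4000,0).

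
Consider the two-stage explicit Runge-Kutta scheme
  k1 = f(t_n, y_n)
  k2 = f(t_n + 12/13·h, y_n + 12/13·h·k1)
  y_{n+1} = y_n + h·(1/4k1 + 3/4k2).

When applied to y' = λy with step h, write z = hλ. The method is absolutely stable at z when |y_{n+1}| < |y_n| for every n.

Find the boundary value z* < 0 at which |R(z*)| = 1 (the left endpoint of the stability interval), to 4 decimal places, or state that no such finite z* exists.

Set f=λy, z=hλ:
  k1=λy_n ⇒ h·k1=z·y_n;  k2=λ(1+12/13z)y_n ⇒ h·k2=z(1+12/13z)y_n
  y_{n+1}/y_n = 1 + 1/4z + 3/4z(1+12/13z) = 1 + z + 9/13z²
  R(z) = 1 + z + 9/13z².

Boundary: |R(x)|=1, x<0.
x=-1.22: |R|=0.8104
R=1: x+9/13x²=0 ⇒ x=−13/9=-1.4444; min R=1−1/(4·9/13)=0.6389>−1
Confirm numerically:
  x=-1.424: |R|=0.97984 <1
  x=-1.096: |R|=0.73561 <1
  x=-1.017: |R|=0.69905 <1
  x=-0.759: |R|=0.63983 <1
  x=-1.762: |R|=1.38737 >1
  x=-1.714: |R|=1.31986 >1
So |R|<1 on (-1.4444, 0).

z* = -1.4444.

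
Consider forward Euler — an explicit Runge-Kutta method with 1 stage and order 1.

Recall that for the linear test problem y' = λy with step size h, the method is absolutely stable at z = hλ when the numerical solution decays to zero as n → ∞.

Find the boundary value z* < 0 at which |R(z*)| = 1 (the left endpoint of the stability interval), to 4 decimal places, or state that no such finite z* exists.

Set f=λy, z=hλ:
  order 1, 1-stage ⇒ R(z)=1+z
  (e.g. R(-0.98)=0.02000, |R|=0.02000)

Solve |R(x)|<1 on ℝ⁻.
x=-0.98: |R|=0.0200
|R(-0.76)|=0.2400 |R(-0.74)|=0.2600 |R(-0.7)|=0.3000
Bisect:
  x_lo=-2.6114 |R|=1.6114  x_hi=-0.2283 |R|=0.7717
  mid=-1.41984 |R|=0.41984 →hi
  mid=-2.01562 |R|=1.01562 →lo
  mid=-1.71773 |R|=0.71773 →hi
  mid=-1.86668 |R|=0.86668 →hi
  mid=-1.94115 |R|=0.94115 →hi
  mid=-1.97839 |R|=0.97839 →hi
  mid=-1.99700 |R|=0.99700 →hi
  ...
  [-2.00006,-1.99991] ⇒ x*=-2.0000
Stable set (-2.0000, 0).

z* = -2.0000.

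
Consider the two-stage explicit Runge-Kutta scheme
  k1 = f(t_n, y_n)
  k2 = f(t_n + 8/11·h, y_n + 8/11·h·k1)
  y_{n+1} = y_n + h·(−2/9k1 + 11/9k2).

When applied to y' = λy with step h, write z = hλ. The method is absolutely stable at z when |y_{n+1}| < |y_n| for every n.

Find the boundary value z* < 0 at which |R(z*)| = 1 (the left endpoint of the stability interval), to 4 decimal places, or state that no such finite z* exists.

Set f=λy, z=hλ:
  k1=λy_n ⇒ h·k1=z·y_n;  k2=λ(1+8/11z)y_n ⇒ h·k2=z(1+8/11z)y_n
  y_{n+1}/y_n = 1 − 2/9z + 11/9z(1+8/11z) = 1 + z + 8/9z²
  Hence R(z) = 1 + z + 8/9z².

Find x<0 with |R(x)|<1.
x=-0.51: |R|=0.7212
R=1: x+8/9x²=0 ⇒ x=−9/8=-1.1250; min R=1−1/(4·8/9)=0.7188>−1
Confirm numerically:
  x=-0.987: |R|=0.87893 <1
  x=-0.905: |R|=0.82302 <1
  x=-0.878: |R|=0.80723 <1
  x=-0.577: |R|=0.71894 <1
  x=-1.512: |R|=1.52013 >1
  x=-1.491: |R|=1.48507 >1
  x=-1.322: |R|=1.23150 >1
So |R|<1 on (-1.1250, 0).

left endpoint -1.1250.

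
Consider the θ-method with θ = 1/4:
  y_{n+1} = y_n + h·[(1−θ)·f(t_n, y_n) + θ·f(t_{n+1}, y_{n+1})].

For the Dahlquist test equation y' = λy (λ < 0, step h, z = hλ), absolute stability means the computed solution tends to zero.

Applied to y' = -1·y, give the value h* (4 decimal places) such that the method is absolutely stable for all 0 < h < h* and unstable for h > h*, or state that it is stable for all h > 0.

(-4.0000,0); λ=-1 ⇒ h* = (4)/1 = 4.0000.

On y'=λy, z=hλ:
  y_{n+1} = y_n + z·[3/4·y_n + 1/4·y_{n+1}] ⇒ (1 − 1/4z)y_{n+1} = (1 + 3/4z)y_n
  R(z) = (1 + 3/4z)/(1 − 1/4z).

Boundary: |R(x)|=1, x<0.
x=-1.21: |R|=0.0710
R=−1: 1+3/4x = −1+1/4x ⇒ -1/2x=2 ⇒ x=2/(-1/2)=-4.0000
Confirm numerically:
  x=-3.684: |R|=0.91775 <1
  x=-3.438: |R|=0.84888 <1
  x=-1.878: |R|=0.27799 <1
  x=-4.535: |R|=1.12537 >1
  x=-4.294: |R|=1.07089 >1
  x=-4.090: |R|=1.02225 >1
Interval (-4.0000, 0).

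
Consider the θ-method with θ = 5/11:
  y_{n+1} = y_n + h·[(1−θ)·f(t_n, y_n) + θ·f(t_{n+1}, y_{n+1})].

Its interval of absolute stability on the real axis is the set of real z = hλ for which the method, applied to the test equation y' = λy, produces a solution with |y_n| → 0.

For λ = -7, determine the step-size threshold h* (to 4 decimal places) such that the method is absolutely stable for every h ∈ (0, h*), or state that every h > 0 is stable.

(-22.0000,0); λ=-7 ⇒ h* = (22)/7 = 3.1429.

Test eqn y'=λy, z=hλ:
  y_{n+1} = y_n + z·[6/11·y_n + 5/11·y_{n+1}] ⇒ (1 − 5/11z)y_{n+1} = (1 + 6/11z)y_n
  ⇒ R(z) = (1 + 6/11z)/(1 − 5/11z).

Find x<0 with |R(x)|<1.
x=-1.18: |R|=0.2320
R=−1: 1+6/11x = −1+5/11x ⇒ -1/11x=2 ⇒ x=2/(-1/11)=-22.0000
Confirm numerically:
  x=-21.890: |R|=0.99909 <1
  x=-20.346: |R|=0.98533 <1
  x=-16.942: |R|=0.94715 <1
  x=-16.265: |R|=0.93788 <1
  x=-22.432: |R|=1.00351 >1
  x=-22.421: |R|=1.00342 >1
  x=-22.332: |R|=1.00271 >1
Stable set (-22.0000, 0).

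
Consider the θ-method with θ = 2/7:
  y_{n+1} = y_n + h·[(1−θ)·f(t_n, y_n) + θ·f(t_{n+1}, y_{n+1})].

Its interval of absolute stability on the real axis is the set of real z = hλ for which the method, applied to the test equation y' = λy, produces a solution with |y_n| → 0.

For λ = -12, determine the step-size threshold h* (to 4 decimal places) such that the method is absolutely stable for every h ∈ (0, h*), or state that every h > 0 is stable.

Set f=λy, z=hλ:
  y_{n+1} = y_n + z·[5/7·y_n + 2/7·y_{n+1}] ⇒ (1 − 2/7z)y_{n+1} = (1 + 5/7z)y_n
  ⇒ R(z) = (1 + 5/7z)/(1 − 2/7z).

Boundary: |R(x)|=1, x<0.
x=-1.37: |R|=0.0154
R=−1: 1+5/7x = −1+2/7x ⇒ -3/7x=2 ⇒ x=2/(-3/7)=-4.6667
Confirm numerically:
  x=-3.875: |R|=0.83898 <1
  x=-3.732: |R|=0.80614 <1
  x=-3.298: |R|=0.69800 <1
  x=-3.178: |R|=0.66562 <1
  x=-5.190: |R|=1.09033 >1
  x=-4.747: |R|=1.01461 >1
So |R|<1 on (-4.6667, 0).

(-4.6667,0); λ=-12 ⇒ h* = (14/3)/12 = 0.3889.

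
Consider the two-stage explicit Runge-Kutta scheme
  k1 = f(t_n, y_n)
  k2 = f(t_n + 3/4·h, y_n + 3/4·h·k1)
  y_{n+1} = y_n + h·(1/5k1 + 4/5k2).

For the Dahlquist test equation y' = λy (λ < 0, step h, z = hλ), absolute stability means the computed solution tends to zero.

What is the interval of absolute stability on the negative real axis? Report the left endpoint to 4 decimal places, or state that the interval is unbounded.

With y'=λy (z=hλ):
  k1=λy_n ⇒ h·k1=z·y_n;  k2=λ(1+3/4z)y_n ⇒ h·k2=z(1+3/4z)y_n
  y_{n+1}/y_n = 1 + 1/5z + 4/5z(1+3/4z) = 1 + z + 3/5z²
  R(z) = 1 + z + 3/5z².

Boundary: |R(x)|=1, x<0.
x=-1.21: |R|=0.6685
R=1: x+3/5x²=0 ⇒ x=−5/3=-1.6667; min R=1−1/(4·3/5)=0.5833>−1
Confirm numerically:
  x=-1.256: |R|=0.69052 <1
  x=-0.856: |R|=0.58364 <1
  x=-0.784: |R|=0.58479 <1
  x=-2.252: |R|=1.79090 >1
  x=-1.941: |R|=1.31949 >1
  x=-1.894: |R|=1.25834 >1
Interval (-1.6667, 0).

z∈(-1.6667,0).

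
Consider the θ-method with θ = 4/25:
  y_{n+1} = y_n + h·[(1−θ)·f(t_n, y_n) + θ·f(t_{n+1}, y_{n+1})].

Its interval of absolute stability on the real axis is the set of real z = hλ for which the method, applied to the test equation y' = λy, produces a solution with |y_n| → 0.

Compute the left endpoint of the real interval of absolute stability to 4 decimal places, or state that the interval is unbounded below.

z* = -2.9412.

With y'=λy (z=hλ):
  y_{n+1} = y_n + z·[21/25·y_n + 4/25·y_{n+1}] ⇒ (1 − 4/25z)y_{n+1} = (1 + 21/25z)y_n
  R(z) = (1 + 21/25z)/(1 − 4/25z).

Find x<0 with |R(x)|<1.
x=-0.86: |R|=0.2440
R=−1: 1+21/25x = −1+4/25x ⇒ -17/25x=2 ⇒ x=2/(-17/25)=-2.9412
Confirm numerically:
  x=-2.851: |R|=0.95789 <1
  x=-2.747: |R|=0.90827 <1
  x=-2.341: |R|=0.70309 <1
  x=-1.947: |R|=0.48454 <1
  x=-3.530: |R|=1.25588 >1
  x=-3.428: |R|=1.21378 >1
Interval (-2.9412, 0).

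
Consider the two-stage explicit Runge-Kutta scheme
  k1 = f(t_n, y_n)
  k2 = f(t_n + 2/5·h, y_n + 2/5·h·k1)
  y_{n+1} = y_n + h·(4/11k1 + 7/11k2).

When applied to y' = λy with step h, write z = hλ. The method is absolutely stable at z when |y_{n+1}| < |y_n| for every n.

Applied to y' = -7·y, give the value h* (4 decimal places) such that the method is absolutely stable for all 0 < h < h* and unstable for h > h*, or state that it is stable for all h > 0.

On y'=λy, z=hλ:
  k1=λy_n ⇒ h·k1=z·y_n;  k2=λ(1+2/5z)y_n ⇒ h·k2=z(1+2/5z)y_n
  y_{n+1}/y_n = 1 + 4/11z + 7/11z(1+2/5z) = 1 + z + 14/55z²
  ⇒ R(z) = 1 + z + 14/55z².

Boundary: |R(x)|=1, x<0.
x=-0.59: |R|=0.4986
R=1: x+14/55x²=0 ⇒ x=−55/14=-3.9286; min R=1−1/(4·14/55)=0.0179>−1
Confirm numerically:
  x=-3.703: |R|=0.78738 <1
  x=-2.690: |R|=0.15192 <1
  x=-1.902: |R|=0.01884 <1
  x=-1.624: |R|=0.04733 <1
  x=-4.310: |R|=1.41846 >1
  x=-4.202: |R|=1.29246 >1
So |R|<1 on (-3.9286, 0).

(-3.9286,0); λ=-7 ⇒ h* = (55/14)/7 = 0.5612.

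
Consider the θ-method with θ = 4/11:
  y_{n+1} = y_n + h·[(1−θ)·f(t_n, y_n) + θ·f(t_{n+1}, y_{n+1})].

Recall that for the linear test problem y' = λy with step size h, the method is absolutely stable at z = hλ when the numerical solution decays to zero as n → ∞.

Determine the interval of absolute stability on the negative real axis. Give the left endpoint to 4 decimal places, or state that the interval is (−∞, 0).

Test eqn y'=λy, z=hλ:
  y_{n+1} = y_n + z·[7/11·y_n + 4/11·y_{n+1}] ⇒ (1 − 4/11z)y_{n+1} = (1 + 7/11z)y_n
  so R(z) = (1 + 7/11z)/(1 − 4/11z).

Boundary: |R(x)|=1, x<0.
x=-0.88: |R|=0.3333
R=−1: 1+7/11x = −1+4/11x ⇒ -3/11x=2 ⇒ x=2/(-3/11)=-7.3333
Confirm numerically:
  x=-7.231: |R|=0.99231 <1
  x=-6.440: |R|=0.92709 <1
  x=-4.849: |R|=0.75480 <1
  x=-3.635: |R|=0.56558 <1
  x=-7.554: |R|=1.01606 >1
  x=-7.522: |R|=1.01378 >1
Interval (-7.3333, 0).

z∈(-7.3333,0).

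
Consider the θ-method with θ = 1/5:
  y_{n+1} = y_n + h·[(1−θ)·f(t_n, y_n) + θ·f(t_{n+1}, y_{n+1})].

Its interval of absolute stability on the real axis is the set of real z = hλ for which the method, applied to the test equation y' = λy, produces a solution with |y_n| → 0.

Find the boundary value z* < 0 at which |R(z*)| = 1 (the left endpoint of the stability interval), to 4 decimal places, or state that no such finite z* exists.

z* = -3.3333.

Test eqn y'=λy, z=hλ:
  y_{n+1} = y_n + z·[4/5·y_n + 1/5·y_{n+1}] ⇒ (1 − 1/5z)y_{n+1} = (1 + 4/5z)y_n
  so R(z) = (1 + 4/5z)/(1 − 1/5z).

Need |R(x)|<1, x<0.
x=-1.39: |R|=0.0876
R=−1: 1+4/5x = −1+1/5x ⇒ -3/5x=2 ⇒ x=2/(-3/5)=-3.3333
Confirm numerically:
  x=-3.267: |R|=0.97593 <1
  x=-2.176: |R|=0.51616 <1
  x=-1.752: |R|=0.29739 <1
  x=-3.789: |R|=1.15554 >1
  x=-3.374: |R|=1.01457 >1
Stable set (-3.3333, 0).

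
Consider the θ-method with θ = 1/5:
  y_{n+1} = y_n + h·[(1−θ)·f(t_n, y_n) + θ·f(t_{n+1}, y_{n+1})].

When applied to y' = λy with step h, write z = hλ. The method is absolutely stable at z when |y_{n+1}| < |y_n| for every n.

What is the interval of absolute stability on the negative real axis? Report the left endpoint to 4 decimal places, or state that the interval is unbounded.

z∈(-3.3333,0).

Set f=λy, z=hλ:
  y_{n+1} = y_n + z·[4/5·y_n + 1/5·y_{n+1}] ⇒ (1 − 1/5z)y_{n+1} = (1 + 4/5z)y_n
  R(z) = (1 + 4/5z)/(1 − 1/5z).

Boundary: |R(x)|=1, x<0.
x=-1.05: |R|=0.1322
R=−1: 1+4/5x = −1+1/5x ⇒ -3/5x=2 ⇒ x=2/(-3/5)=-3.3333
Confirm numerically:
  x=-3.172: |R|=0.94077 <1
  x=-2.793: |R|=0.79199 <1
  x=-1.623: |R|=0.22528 <1
  x=-1.340: |R|=0.05678 <1
  x=-3.524: |R|=1.06710 >1
  x=-3.442: |R|=1.03862 >1
Stable set (-3.3333, 0).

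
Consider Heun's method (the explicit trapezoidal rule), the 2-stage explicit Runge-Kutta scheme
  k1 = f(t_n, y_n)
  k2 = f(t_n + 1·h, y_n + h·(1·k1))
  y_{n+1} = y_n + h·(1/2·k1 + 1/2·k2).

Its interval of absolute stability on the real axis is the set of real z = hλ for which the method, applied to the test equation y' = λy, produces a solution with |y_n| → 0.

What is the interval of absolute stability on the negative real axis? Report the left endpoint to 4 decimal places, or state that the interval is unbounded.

With y'=λy (z=hλ):
  order 2, 2-stage ⇒ R(z)=1+z+z^2/2
  (e.g. R(-0.51)=0.62005, |R|=0.62005)

Solve |R(x)|<1 on ℝ⁻.
x=-0.51: |R|=0.6200
|R(-2.06)|=1.0618 |R(-1.67)|=0.7244 |R(-0.72)|=0.5392
Bisect:
  x_lo=-2.8485 |R|=2.2085  x_hi=-0.2442 |R|=0.7856
  mid=-1.54637 |R|=0.64926 →hi
  mid=-2.19744 |R|=1.21694 →lo
  mid=-1.87191 |R|=0.88011 →hi
  mid=-2.03468 |R|=1.03528 →lo
  mid=-1.95329 |R|=0.95438 →hi
  mid=-1.99398 |R|=0.99400 →hi
  mid=-2.01433 |R|=1.01443 →lo
  mid=-2.00416 |R|=1.00416 →lo
  mid=-1.99907 |R|=0.99907 →hi
  ...
  [-2.00002,-1.99986] ⇒ x*=-2.0000
Interval (-2.0000, 0).

z∈(-2.0000,0).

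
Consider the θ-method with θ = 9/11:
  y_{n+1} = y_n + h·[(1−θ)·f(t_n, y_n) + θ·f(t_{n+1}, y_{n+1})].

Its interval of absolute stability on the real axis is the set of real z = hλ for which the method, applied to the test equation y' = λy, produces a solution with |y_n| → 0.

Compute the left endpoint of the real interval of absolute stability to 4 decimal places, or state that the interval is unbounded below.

Test eqn y'=λy, z=hλ:
  y_{n+1} = y_n + z·[2/11·y_n + 9/11·y_{n+1}] ⇒ (1 − 9/11z)y_{n+1} = (1 + 2/11z)y_n
  R(z) = (1 + 2/11z)/(1 − 9/11z).

Need |R(x)|<1, x<0.
x=-1: |R|=0.4500
x=-2: |R|=0.2414
x=-10: |R|=0.0891
x=-100: |R|=0.2075
θ=9/11≥1/2 ⇒ |1+2/11x|<|1−9/11x| ∀x<0 ⇒ interval (−∞,0).

interval (−∞, 0).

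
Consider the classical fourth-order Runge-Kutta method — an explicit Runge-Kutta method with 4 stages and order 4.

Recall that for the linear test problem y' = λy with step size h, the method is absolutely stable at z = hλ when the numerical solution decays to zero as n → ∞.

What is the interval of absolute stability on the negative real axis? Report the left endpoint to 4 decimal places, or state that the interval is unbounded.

z∈(-2.7853,0).

On y'=λy, z=hλ:
  order 4, 4-stage ⇒ R(z)=1+z+z^2/2+z^3/6+z^4/24
  (e.g. R(-0.39)=0.67713, |R|=0.67713)

Boundary: |R(x)|=1, x<0.
x=-0.39: |R|=0.6771
|R(-1.9)|=0.3048 |R(-1.02)|=0.3684 |R(-0.53)|=0.5889
Bisect:
  x_lo=-3.3152 |R|=2.1405  x_hi=-0.1477 |R|=0.8627
  mid=-1.73145 |R|=0.27686 →hi
  mid=-2.52334 |R|=0.67173 →hi
  mid=-2.91928 |R|=1.22153 →lo
  mid=-2.72131 |R|=0.90774 →hi
  mid=-2.82029 |R|=1.05407 →lo
  mid=-2.77080 |R|=0.97837 →hi
  mid=-2.79555 |R|=1.01557 →lo
  mid=-2.78317 |R|=0.99681 →hi
  mid=-2.78936 |R|=1.00615 →lo
  ...
  [-2.78530,-2.78511] ⇒ x*=-2.7853
Interval (-2.7853, 0).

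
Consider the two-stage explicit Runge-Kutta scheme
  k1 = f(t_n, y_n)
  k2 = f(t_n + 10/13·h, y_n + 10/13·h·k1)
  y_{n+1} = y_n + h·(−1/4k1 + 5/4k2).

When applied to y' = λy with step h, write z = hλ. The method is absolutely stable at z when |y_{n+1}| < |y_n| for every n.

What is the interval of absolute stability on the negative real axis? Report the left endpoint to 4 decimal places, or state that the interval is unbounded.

z∈(-1.0400,0).

With y'=λy (z=hλ):
  k1=λy_n ⇒ h·k1=z·y_n;  k2=λ(1+10/13z)y_n ⇒ h·k2=z(1+10/13z)y_n
  y_{n+1}/y_n = 1 − 1/4z + 5/4z(1+10/13z) = 1 + z + 25/26z²
  Hence R(z) = 1 + z + 25/26z².

Solve |R(x)|<1 on ℝ⁻.
x=-1.39: |R|=1.4678
R=1: x+25/26x²=0 ⇒ x=−26/25=-1.0400; min R=1−1/(4·25/26)=0.7400>−1
Confirm numerically:
  x=-0.933: |R|=0.90401 <1
  x=-0.929: |R|=0.90085 <1
  x=-0.544: |R|=0.74055 <1
  x=-1.584: |R|=1.82855 >1
  x=-1.579: |R|=1.81835 >1
  x=-1.199: |R|=1.18331 >1
So |R|<1 on (-1.0400, 0).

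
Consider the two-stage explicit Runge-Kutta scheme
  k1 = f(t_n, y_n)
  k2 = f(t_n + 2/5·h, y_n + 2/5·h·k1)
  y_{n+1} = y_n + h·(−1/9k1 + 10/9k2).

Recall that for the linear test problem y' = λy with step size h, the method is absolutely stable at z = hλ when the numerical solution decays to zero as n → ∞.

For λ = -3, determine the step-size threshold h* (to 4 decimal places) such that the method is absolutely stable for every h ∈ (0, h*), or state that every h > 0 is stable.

Set f=λy, z=hλ:
  k1=λy_n ⇒ h·k1=z·y_n;  k2=λ(1+2/5z)y_n ⇒ h·k2=z(1+2/5z)y_n
  y_{n+1}/y_n = 1 − 1/9z + 10/9z(1+2/5z) = 1 + z + 4/9z²
  so R(z) = 1 + z + 4/9z².

Find x<0 with |R(x)|<1.
x=-1.75: |R|=0.6111
R=1: x+4/9x²=0 ⇒ x=−9/4=-2.2500; min R=1−1/(4·4/9)=0.4375>−1
Confirm numerically:
  x=-2.221: |R|=0.97137 <1
  x=-2.108: |R|=0.86696 <1
  x=-1.986: |R|=0.76698 <1
  x=-1.982: |R|=0.76392 <1
  x=-2.843: |R|=1.74929 >1
  x=-2.813: |R|=1.70388 >1
  x=-2.716: |R|=1.56251 >1
Stable set (-2.2500, 0).

(-2.2500,0); λ=-3 ⇒ h* = (9/4)/3 = 0.7500.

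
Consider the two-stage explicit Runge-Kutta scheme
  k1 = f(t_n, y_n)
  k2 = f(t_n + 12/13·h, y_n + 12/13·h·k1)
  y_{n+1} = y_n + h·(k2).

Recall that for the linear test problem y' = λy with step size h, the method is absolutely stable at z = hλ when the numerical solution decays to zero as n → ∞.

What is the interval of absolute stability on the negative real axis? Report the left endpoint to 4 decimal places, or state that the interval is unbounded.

z∈(-1.0833,0).

On y'=λy, z=hλ:
  k1=λy_n ⇒ h·k1=z·y_n;  k2=λ(1+12/13z)y_n ⇒ h·k2=z(1+12/13z)y_n
  y_{n+1}/y_n = 1 + z(1+12/13z) = 1 + z + 12/13z²
  R(z) = 1 + z + 12/13z².

Need |R(x)|<1, x<0.
x=-1.17: |R|=1.0936
R=1: x+12/13x²=0 ⇒ x=−13/12=-1.0833; min R=1−1/(4·12/13)=0.7292>−1
Confirm numerically:
  x=-1.047: |R|=0.96489 <1
  x=-0.769: |R|=0.77687 <1
  x=-0.706: |R|=0.75409 <1
  x=-0.571: |R|=0.72996 <1
  x=-1.512: |R|=1.59829 >1
  x=-1.123: |R|=1.04112 >1
Interval (-1.0833, 0).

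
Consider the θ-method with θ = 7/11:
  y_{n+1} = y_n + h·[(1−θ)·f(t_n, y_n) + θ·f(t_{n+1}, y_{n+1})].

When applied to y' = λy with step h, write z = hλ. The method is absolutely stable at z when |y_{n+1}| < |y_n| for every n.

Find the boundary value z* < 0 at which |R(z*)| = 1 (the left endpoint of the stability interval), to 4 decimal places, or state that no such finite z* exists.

Set f=λy, z=hλ:
  y_{n+1} = y_n + z·[4/11·y_n + 7/11·y_{n+1}] ⇒ (1 − 7/11z)y_{n+1} = (1 + 4/11z)y_n
  so R(z) = (1 + 4/11z)/(1 − 7/11z).

Find x<0 with |R(x)|<1.
x=-1.67: |R|=0.1904
x=-2: |R|=0.1200
x=-10: |R|=0.3580
x=-100: |R|=0.5471
θ=7/11≥1/2 ⇒ |1+4/11x|<|1−7/11x| ∀x<0 ⇒ interval (−∞,0).

unbounded; (−∞, 0).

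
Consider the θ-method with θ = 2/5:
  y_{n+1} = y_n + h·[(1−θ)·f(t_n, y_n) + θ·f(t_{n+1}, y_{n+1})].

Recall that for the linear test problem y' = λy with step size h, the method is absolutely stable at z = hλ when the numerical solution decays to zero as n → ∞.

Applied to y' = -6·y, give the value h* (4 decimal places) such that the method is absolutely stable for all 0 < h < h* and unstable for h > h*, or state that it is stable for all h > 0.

(-10.0000,0); λ=-6 ⇒ h* = (10)/6 = 1.6667.

On y'=λy, z=hλ:
  y_{n+1} = y_n + z·[3/5·y_n + 2/5·y_{n+1}] ⇒ (1 − 2/5z)y_{n+1} = (1 + 3/5z)y_n
  R(z) = (1 + 3/5z)/(1 − 2/5z).

Need |R(x)|<1, x<0.
x=-0.47: |R|=0.6044
R=−1: 1+3/5x = −1+2/5x ⇒ -1/5x=2 ⇒ x=2/(-1/5)=-10.0000
Confirm numerically:
  x=-7.467: |R|=0.87293 <1
  x=-4.793: |R|=0.64301 <1
  x=-4.670: |R|=0.62831 <1
  x=-10.577: |R|=1.02206 >1
  x=-10.118: |R|=1.00468 >1
  x=-10.079: |R|=1.00314 >1
Stable set (-10.0000, 0).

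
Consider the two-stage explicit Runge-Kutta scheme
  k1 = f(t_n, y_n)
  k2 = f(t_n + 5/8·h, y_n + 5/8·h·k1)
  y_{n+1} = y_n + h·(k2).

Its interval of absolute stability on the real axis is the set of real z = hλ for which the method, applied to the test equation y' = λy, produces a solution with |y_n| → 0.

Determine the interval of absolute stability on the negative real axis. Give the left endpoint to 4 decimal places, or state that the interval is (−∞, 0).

(-1.6000, 0).

Set f=λy, z=hλ:
  k1=λy_n ⇒ h·k1=z·y_n;  k2=λ(1+5/8z)y_n ⇒ h·k2=z(1+5/8z)y_n
  y_{n+1}/y_n = 1 + z(1+5/8z) = 1 + z + 5/8z²
  R(z) = 1 + z + 5/8z².

Boundary: |R(x)|=1, x<0.
x=-1.79: |R|=1.2126
R=1: x+5/8x²=0 ⇒ x=−8/5=-1.6000; min R=1−1/(4·5/8)=0.6000>−1
Confirm numerically:
  x=-1.411: |R|=0.83333 <1
  x=-0.847: |R|=0.60138 <1
  x=-0.844: |R|=0.60121 <1
  x=-0.777: |R|=0.60033 <1
  x=-2.199: |R|=1.82325 >1
  x=-1.814: |R|=1.24262 >1
Interval (-1.6000, 0).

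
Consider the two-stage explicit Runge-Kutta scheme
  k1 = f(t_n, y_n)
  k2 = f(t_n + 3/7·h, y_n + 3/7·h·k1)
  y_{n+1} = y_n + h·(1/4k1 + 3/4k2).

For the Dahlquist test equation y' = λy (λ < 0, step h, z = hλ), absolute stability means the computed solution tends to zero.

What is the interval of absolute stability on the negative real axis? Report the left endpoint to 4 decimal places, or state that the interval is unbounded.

With y'=λy (z=hλ):
  k1=λy_n ⇒ h·k1=z·y_n;  k2=λ(1+3/7z)y_n ⇒ h·k2=z(1+3/7z)y_n
  y_{n+1}/y_n = 1 + 1/4z + 3/4z(1+3/7z) = 1 + z + 9/28z²
  Hence R(z) = 1 + z + 9/28z².

Need |R(x)|<1, x<0.
x=-0.35: |R|=0.6894
R=1: x+9/28x²=0 ⇒ x=−28/9=-3.1111; min R=1−1/(4·9/28)=0.2222>−1
Confirm numerically:
  x=-3.047: |R|=0.93721 <1
  x=-2.991: |R|=0.88453 <1
  x=-2.753: |R|=0.68311 <1
  x=-3.538: |R|=1.48546 >1
  x=-3.451: |R|=1.37702 >1
  x=-3.436: |R|=1.35882 >1
Interval (-3.1111, 0).

(-3.1111, 0).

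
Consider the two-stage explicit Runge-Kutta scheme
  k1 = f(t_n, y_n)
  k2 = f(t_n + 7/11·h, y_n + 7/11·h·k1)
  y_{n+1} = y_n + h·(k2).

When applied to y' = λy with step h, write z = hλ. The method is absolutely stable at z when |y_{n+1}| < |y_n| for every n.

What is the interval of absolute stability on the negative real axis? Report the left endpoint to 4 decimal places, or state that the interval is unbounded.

z∈(-1.5714,0).

Set f=λy, z=hλ:
  k1=λy_n ⇒ h·k1=z·y_n;  k2=λ(1+7/11z)y_n ⇒ h·k2=z(1+7/11z)y_n
  y_{n+1}/y_n = 1 + z(1+7/11z) = 1 + z + 7/11z²
  so R(z) = 1 + z + 7/11z².

Boundary: |R(x)|=1, x<0.
x=-1.49: |R|=0.9228
R=1: x+7/11x²=0 ⇒ x=−11/7=-1.5714; min R=1−1/(4·7/11)=0.6071>−1
Confirm numerically:
  x=-1.544: |R|=0.97305 <1
  x=-0.835: |R|=0.60869 <1
  x=-0.794: |R|=0.60719 <1
  x=-0.671: |R|=0.61552 <1
  x=-2.080: |R|=1.67316 >1
  x=-2.066: |R|=1.65023 >1
Interval (-1.5714, 0).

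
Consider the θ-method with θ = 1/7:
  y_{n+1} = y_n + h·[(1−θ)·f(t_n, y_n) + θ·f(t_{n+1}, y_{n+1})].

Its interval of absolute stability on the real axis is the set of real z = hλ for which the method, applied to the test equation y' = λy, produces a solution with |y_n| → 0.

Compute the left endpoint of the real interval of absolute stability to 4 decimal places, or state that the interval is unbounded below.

left endpoint -2.8000.

Test eqn y'=λy, z=hλ:
  y_{n+1} = y_n + z·[6/7·y_n + 1/7·y_{n+1}] ⇒ (1 − 1/7z)y_{n+1} = (1 + 6/7z)y_n
  Hence R(z) = (1 + 6/7z)/(1 − 1/7z).

Boundary: |R(x)|=1, x<0.
x=-0.6: |R|=0.4474
R=−1: 1+6/7x = −1+1/7x ⇒ -5/7x=2 ⇒ x=2/(-5/7)=-2.8000
Confirm numerically:
  x=-2.517: |R|=0.85132 <1
  x=-2.465: |R|=0.82303 <1
  x=-2.184: |R|=0.66463 <1
  x=-1.148: |R|=0.01375 <1
  x=-3.240: |R|=1.21484 >1
  x=-3.045: |R|=1.12195 >1
Interval (-2.8000, 0).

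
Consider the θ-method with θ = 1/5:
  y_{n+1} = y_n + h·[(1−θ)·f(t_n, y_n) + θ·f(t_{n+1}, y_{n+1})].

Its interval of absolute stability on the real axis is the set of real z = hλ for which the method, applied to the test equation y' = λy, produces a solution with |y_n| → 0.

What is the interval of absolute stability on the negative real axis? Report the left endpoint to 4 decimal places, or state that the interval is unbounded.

Set f=λy, z=hλ:
  y_{n+1} = y_n + z·[4/5·y_n + 1/5·y_{n+1}] ⇒ (1 − 1/5z)y_{n+1} = (1 + 4/5z)y_n
  Hence R(z) = (1 + 4/5z)/(1 − 1/5z).

Need |R(x)|<1, x<0.
x=-1.7: |R|=0.2687
R=−1: 1+4/5x = −1+1/5x ⇒ -3/5x=2 ⇒ x=2/(-3/5)=-3.3333
Confirm numerically:
  x=-2.824: |R|=0.80470 <1
  x=-2.795: |R|=0.79282 <1
  x=-2.441: |R|=0.64024 <1
  x=-2.379: |R|=0.61201 <1
  x=-3.546: |R|=1.07465 >1
  x=-3.364: |R|=1.01100 >1
Stable set (-3.3333, 0).

z∈(-3.3333,0).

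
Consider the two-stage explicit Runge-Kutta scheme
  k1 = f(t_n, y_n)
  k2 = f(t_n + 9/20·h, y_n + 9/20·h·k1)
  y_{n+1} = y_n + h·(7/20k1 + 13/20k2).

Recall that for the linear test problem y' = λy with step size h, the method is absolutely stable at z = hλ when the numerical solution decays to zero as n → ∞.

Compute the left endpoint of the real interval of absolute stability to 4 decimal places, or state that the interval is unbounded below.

z* = -3.4188.

Set f=λy, z=hλ:
  k1=λy_n ⇒ h·k1=z·y_n;  k2=λ(1+9/20z)y_n ⇒ h·k2=z(1+9/20z)y_n
  y_{n+1}/y_n = 1 + 7/20z + 13/20z(1+9/20z) = 1 + z + 117/400z²
  R(z) = 1 + z + 117/400z².

Boundary: |R(x)|=1, x<0.
x=-1.64: |R|=0.1467
R=1: x+117/400x²=0 ⇒ x=−400/117=-3.4188; min R=1−1/(4·117/400)=0.1453>−1
Confirm numerically:
  x=-2.958: |R|=0.60131 <1
  x=-2.944: |R|=0.59114 <1
  x=-2.256: |R|=0.23269 <1
  x=-2.155: |R|=0.20338 <1
  x=-3.959: |R|=1.62555 >1
  x=-3.493: |R|=1.07581 >1
Interval (-3.4188, 0).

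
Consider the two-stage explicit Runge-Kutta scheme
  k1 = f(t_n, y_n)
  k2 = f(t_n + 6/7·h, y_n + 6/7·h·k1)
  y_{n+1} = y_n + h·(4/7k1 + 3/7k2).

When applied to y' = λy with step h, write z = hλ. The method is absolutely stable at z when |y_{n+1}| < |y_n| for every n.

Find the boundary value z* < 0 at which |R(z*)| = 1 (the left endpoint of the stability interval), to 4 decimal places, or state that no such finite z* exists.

On y'=λy, z=hλ:
  k1=λy_n ⇒ h·k1=z·y_n;  k2=λ(1+6/7z)y_n ⇒ h·k2=z(1+6/7z)y_n
  y_{n+1}/y_n = 1 + 4/7z + 3/7z(1+6/7z) = 1 + z + 18/49z²
  ⇒ R(z) = 1 + z + 18/49z².

Find x<0 with |R(x)|<1.
x=-1.78: |R|=0.3839
R=1: x+18/49x²=0 ⇒ x=−49/18=-2.7222; min R=1−1/(4·18/49)=0.3194>−1
Confirm numerically:
  x=-2.697: |R|=0.97501 <1
  x=-2.395: |R|=0.71211 <1
  x=-1.312: |R|=0.32033 <1
  x=-1.144: |R|=0.33676 <1
  x=-2.872: |R|=1.15802 >1
  x=-2.850: |R|=1.13378 >1
So |R|<1 on (-2.7222, 0).

z* = -2.7222.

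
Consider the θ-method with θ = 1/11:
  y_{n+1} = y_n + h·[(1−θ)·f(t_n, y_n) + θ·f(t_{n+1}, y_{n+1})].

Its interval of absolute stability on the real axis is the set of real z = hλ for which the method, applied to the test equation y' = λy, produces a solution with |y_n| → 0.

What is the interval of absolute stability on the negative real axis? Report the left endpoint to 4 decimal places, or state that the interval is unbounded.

z∈(-2.4444,0).

Set f=λy, z=hλ:
  y_{n+1} = y_n + z·[10/11·y_n + 1/11·y_{n+1}] ⇒ (1 − 1/11z)y_{n+1} = (1 + 10/11z)y_n
  Hence R(z) = (1 + 10/11z)/(1 − 1/11z).

Find x<0 with |R(x)|<1.
x=-0.82: |R|=0.2369
R=−1: 1+10/11x = −1+1/11x ⇒ -9/11x=2 ⇒ x=2/(-9/11)=-2.4444
Confirm numerically:
  x=-1.828: |R|=0.56751 <1
  x=-1.717: |R|=0.48518 <1
  x=-1.576: |R|=0.37850 <1
  x=-1.545: |R|=0.35472 <1
  x=-2.944: |R|=1.32243 >1
  x=-2.745: |R|=1.19680 >1
Stable set (-2.4444, 0).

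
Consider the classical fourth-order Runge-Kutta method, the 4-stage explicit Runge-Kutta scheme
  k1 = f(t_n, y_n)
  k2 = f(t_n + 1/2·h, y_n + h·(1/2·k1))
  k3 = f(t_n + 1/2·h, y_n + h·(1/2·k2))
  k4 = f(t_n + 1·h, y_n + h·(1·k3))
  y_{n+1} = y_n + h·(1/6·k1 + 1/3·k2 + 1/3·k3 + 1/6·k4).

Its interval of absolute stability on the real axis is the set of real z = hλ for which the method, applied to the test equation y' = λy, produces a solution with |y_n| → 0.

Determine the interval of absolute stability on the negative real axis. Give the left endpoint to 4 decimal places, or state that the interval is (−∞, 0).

With y'=λy (z=hλ):
  order 4, 4-stage ⇒ R(z)=1+z+z^2/2+z^3/6+z^4/24
  (e.g. R(-0.5)=0.60677, |R|=0.60677)

Boundary: |R(x)|=1, x<0.
x=-0.5: |R|=0.6068
|R(-2.48)|=0.6292 |R(-1.63)|=0.2708 |R(-1.05)|=0.3590
Bisect:
  x_lo=-3.6016 |R|=3.1085  x_hi=-0.3924 |R|=0.6755
  mid=-1.99697 |R|=0.33233 →hi
  mid=-2.79927 |R|=1.02128 →lo
  mid=-2.39812 |R|=0.55685 →hi
  mid=-2.59870 |R|=0.75324 →hi
  mid=-2.69899 |R|=0.87748 →hi
  mid=-2.74913 |R|=0.94683 →hi
  mid=-2.77420 |R|=0.98340 →hi
  mid=-2.78674 |R|=1.00218 →lo
  mid=-2.78047 |R|=0.99275 →hi
  ...
  [-2.78537,-2.78517] ⇒ x*=-2.7853
Interval (-2.7853, 0).

(-2.7853, 0).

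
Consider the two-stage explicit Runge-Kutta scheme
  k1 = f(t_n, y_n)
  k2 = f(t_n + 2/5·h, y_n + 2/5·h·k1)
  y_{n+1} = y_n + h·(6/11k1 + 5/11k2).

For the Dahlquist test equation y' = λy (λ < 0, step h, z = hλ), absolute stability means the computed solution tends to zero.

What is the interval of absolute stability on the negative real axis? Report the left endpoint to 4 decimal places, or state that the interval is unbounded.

On y'=λy, z=hλ:
  k1=λy_n ⇒ h·k1=z·y_n;  k2=λ(1+2/5z)y_n ⇒ h·k2=z(1+2/5z)y_n
  y_{n+1}/y_n = 1 + 6/11z + 5/11z(1+2/5z) = 1 + z + 2/11z²
  R(z) = 1 + z + 2/11z².

Need |R(x)|<1, x<0.
x=-0.84: |R|=0.2883
R=1: x+2/11x²=0 ⇒ x=−11/2=-5.5000; min R=1−1/(4·2/11)=-0.3750>−1
Confirm numerically:
  x=-4.512: |R|=0.18948 <1
  x=-3.085: |R|=0.35460 <1
  x=-2.995: |R|=0.36409 <1
  x=-5.938: |R|=1.47288 >1
  x=-5.658: |R|=1.16254 >1
  x=-5.576: |R|=1.07705 >1
Stable set (-5.5000, 0).

z∈(-5.5000,0).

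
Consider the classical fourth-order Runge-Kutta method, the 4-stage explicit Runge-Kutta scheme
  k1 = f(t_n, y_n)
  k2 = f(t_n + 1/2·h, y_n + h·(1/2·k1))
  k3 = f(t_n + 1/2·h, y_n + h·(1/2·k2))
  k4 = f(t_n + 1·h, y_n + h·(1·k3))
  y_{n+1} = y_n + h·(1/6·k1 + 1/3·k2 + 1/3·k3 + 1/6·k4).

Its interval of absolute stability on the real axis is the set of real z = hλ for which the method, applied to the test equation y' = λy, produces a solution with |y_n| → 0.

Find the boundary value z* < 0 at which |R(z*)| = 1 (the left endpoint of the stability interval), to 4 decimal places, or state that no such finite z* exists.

On y'=λy, z=hλ:
  order 4, 4-stage ⇒ R(z)=1+z+z^2/2+z^3/6+z^4/24
  (e.g. R(-0.76)=0.46954, |R|=0.46954)

Boundary: |R(x)|=1, x<0.
x=-0.76: |R|=0.4695
|R(-2.36)|=0.5266 |R(-1.76)|=0.2800 |R(-1.53)|=0.2718
Bisect:
  x_lo=-3.5349 |R|=2.8567  x_hi=-0.3419 |R|=0.7104
  mid=-1.93840 |R|=0.31466 →hi
  mid=-2.73663 |R|=0.92908 →hi
  mid=-3.13574 |R|=1.67037 →lo
  mid=-2.93619 |R|=1.25238 →lo
  mid=-2.83641 |R|=1.07984 →lo
  mid=-2.78652 |R|=1.00185 →lo
  mid=-2.76157 |R|=0.96482 →hi
  mid=-2.77405 |R|=0.98318 →hi
  mid=-2.78028 |R|=0.99247 →hi
  ...
  [-2.78535,-2.78515] ⇒ x*=-2.7853
Interval (-2.7853, 0).

left endpoint -2.7853.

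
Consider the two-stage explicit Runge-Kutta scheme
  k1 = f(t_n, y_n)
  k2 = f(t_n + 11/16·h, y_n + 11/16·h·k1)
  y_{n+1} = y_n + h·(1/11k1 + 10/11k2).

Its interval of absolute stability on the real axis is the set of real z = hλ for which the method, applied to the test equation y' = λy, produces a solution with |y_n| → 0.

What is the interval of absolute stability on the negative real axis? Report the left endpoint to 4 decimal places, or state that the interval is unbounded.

With y'=λy (z=hλ):
  k1=λy_n ⇒ h·k1=z·y_n;  k2=λ(1+11/16z)y_n ⇒ h·k2=z(1+11/16z)y_n
  y_{n+1}/y_n = 1 + 1/11z + 10/11z(1+11/16z) = 1 + z + 5/8z²
  so R(z) = 1 + z + 5/8z².

Find x<0 with |R(x)|<1.
x=-0.82: |R|=0.6002
R=1: x+5/8x²=0 ⇒ x=−8/5=-1.6000; min R=1−1/(4·5/8)=0.6000>−1
Confirm numerically:
  x=-1.535: |R|=0.93764 <1
  x=-1.411: |R|=0.83333 <1
  x=-1.121: |R|=0.66440 <1
  x=-1.974: |R|=1.46142 >1
  x=-1.870: |R|=1.31556 >1
  x=-1.749: |R|=1.16288 >1
Stable set (-1.6000, 0).

(-1.6000, 0).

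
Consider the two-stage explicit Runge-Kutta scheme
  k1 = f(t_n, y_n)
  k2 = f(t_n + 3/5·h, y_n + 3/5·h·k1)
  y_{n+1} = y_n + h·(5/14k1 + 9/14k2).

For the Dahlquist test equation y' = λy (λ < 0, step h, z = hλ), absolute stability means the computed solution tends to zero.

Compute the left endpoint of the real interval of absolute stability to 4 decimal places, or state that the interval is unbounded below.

z* = -2.5926.

On y'=λy, z=hλ:
  k1=λy_n ⇒ h·k1=z·y_n;  k2=λ(1+3/5z)y_n ⇒ h·k2=z(1+3/5z)y_n
  y_{n+1}/y_n = 1 + 5/14z + 9/14z(1+3/5z) = 1 + z + 27/70z²
  ⇒ R(z) = 1 + z + 27/70z².

Boundary: |R(x)|=1, x<0.
x=-0.61: |R|=0.5335
R=1: x+27/70x²=0 ⇒ x=−70/27=-2.5926; min R=1−1/(4·27/70)=0.3519>−1
Confirm numerically:
  x=-2.371: |R|=0.79735 <1
  x=-2.346: |R|=0.77686 <1
  x=-1.267: |R|=0.35218 <1
  x=-3.015: |R|=1.49123 >1
  x=-2.920: |R|=1.36875 >1
Interval (-2.5926, 0).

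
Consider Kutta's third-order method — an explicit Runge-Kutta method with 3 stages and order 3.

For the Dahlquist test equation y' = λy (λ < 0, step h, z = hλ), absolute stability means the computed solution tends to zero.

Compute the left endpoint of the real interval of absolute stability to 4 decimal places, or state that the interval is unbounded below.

left endpoint -2.5127.

Set f=λy, z=hλ:
  order 3, 3-stage ⇒ R(z)=1+z+z^2/2+z^3/6
  (e.g. R(-1.75)=-0.11198, |R|=0.11198)

Find x<0 with |R(x)|<1.
x=-1.75: |R|=0.1120
|R(-2.36)|=0.7659 |R(-1.71)|=0.0813 |R(-1.27)|=0.1951
Bisect:
  x_lo=-3.1692 |R|=2.4524  x_hi=-0.2718 |R|=0.7618
  mid=-1.72049 |R|=0.08925 →hi
  mid=-2.44484 |R|=0.89179 →hi
  mid=-2.80702 |R|=1.55358 →lo
  mid=-2.62593 |R|=1.19603 →lo
  mid=-2.53539 |R|=1.03761 →lo
  mid=-2.49011 |R|=0.96317 →hi
  mid=-2.51275 |R|=1.00001 →lo
  mid=-2.50143 |R|=0.98149 →hi
  mid=-2.50709 |R|=0.99073 →hi
  mid=-2.50992 |R|=0.99536 →hi
  ...
  [-2.51275,-2.51257] ⇒ x*=-2.5127
So |R|<1 on (-2.5127, 0).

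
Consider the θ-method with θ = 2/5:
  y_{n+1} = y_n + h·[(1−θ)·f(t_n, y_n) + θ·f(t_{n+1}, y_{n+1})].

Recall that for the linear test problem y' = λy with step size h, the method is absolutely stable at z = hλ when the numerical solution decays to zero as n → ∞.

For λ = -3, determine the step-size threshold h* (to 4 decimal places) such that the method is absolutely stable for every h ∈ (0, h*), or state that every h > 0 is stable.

On y'=λy, z=hλ:
  y_{n+1} = y_n + z·[3/5·y_n + 2/5·y_{n+1}] ⇒ (1 − 2/5z)y_{n+1} = (1 + 3/5z)y_n
  Hence R(z) = (1 + 3/5z)/(1 − 2/5z).

Solve |R(x)|<1 on ℝ⁻.
x=-1.77: |R|=0.0363
R=−1: 1+3/5x = −1+2/5x ⇒ -1/5x=2 ⇒ x=2/(-1/5)=-10.0000
Confirm numerically:
  x=-7.436: |R|=0.87097 <1
  x=-4.994: |R|=0.66600 <1
  x=-4.594: |R|=0.61897 <1
  x=-10.524: |R|=1.02012 >1
  x=-10.161: |R|=1.00636 >1
Interval (-10.0000, 0).

(-10.0000,0); λ=-3 ⇒ h* = (10)/3 = 3.3333.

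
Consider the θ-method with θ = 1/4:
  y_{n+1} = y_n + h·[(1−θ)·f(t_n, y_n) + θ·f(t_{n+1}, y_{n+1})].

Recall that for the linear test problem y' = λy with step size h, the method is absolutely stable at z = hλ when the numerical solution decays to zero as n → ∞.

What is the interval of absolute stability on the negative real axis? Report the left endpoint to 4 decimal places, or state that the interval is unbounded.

Set f=λy, z=hλ:
  y_{n+1} = y_n + z·[3/4·y_n + 1/4·y_{n+1}] ⇒ (1 − 1/4z)y_{n+1} = (1 + 3/4z)y_n
  so R(z) = (1 + 3/4z)/(1 − 1/4z).

Find x<0 with |R(x)|<1.
x=-1.49: |R|=0.0856
R=−1: 1+3/4x = −1+1/4x ⇒ -1/2x=2 ⇒ x=2/(-1/2)=-4.0000
Confirm numerically:
  x=-2.899: |R|=0.68082 <1
  x=-2.041: |R|=0.35143 <1
  x=-1.971: |R|=0.32038 <1
  x=-4.100: |R|=1.02469 >1
  x=-4.097: |R|=1.02396 >1
  x=-4.034: |R|=1.00846 >1
Interval (-4.0000, 0).

(-4.0000, 0).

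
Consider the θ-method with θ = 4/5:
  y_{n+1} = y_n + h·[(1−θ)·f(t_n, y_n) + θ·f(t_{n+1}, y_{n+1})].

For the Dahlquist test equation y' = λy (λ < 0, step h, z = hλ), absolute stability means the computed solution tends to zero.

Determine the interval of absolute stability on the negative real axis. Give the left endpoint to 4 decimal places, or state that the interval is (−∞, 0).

Test eqn y'=λy, z=hλ:
  y_{n+1} = y_n + z·[1/5·y_n + 4/5·y_{n+1}] ⇒ (1 − 4/5z)y_{n+1} = (1 + 1/5z)y_n
  ⇒ R(z) = (1 + 1/5z)/(1 − 4/5z).

Boundary: |R(x)|=1, x<0.
x=-0.43: |R|=0.6801
x=-2: |R|=0.2308
x=-10: |R|=0.1111
x=-100: |R|=0.2346
θ=4/5≥1/2 ⇒ |1+1/5x|<|1−4/5x| ∀x<0 ⇒ stable on all of ℝ⁻.

interval (−∞, 0).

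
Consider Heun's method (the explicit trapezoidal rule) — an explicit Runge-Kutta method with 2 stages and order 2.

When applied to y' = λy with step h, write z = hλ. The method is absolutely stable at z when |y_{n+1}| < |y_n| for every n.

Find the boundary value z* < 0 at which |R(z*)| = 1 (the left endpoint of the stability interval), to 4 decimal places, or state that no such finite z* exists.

Test eqn y'=λy, z=hλ:
  order 2, 2-stage ⇒ R(z)=1+z+z^2/2
  (e.g. R(-1.22)=0.52420, |R|=0.52420)

Boundary: |R(x)|=1, x<0.
x=-1.22: |R|=0.5242
|R(-1.52)|=0.6352 |R(-1.45)|=0.6013 |R(-1.13)|=0.5085
Bisect:
  x_lo=-2.8812 |R|=2.2694  x_hi=-0.3435 |R|=0.7155
  mid=-1.61232 |R|=0.68747 →hi
  mid=-2.24674 |R|=1.27718 →lo
  mid=-1.92953 |R|=0.93201 →hi
  mid=-2.08814 |R|=1.09202 →lo
  mid=-2.00883 |R|=1.00887 →lo
  mid=-1.96918 |R|=0.96966 →hi
  mid=-1.98901 |R|=0.98907 →hi
  mid=-1.99892 |R|=0.99892 →hi
  mid=-2.00388 |R|=1.00388 →lo
  mid=-2.00140 |R|=1.00140 →lo
  ...
  [-2.00000,-1.99985] ⇒ x*=-2.0000
So |R|<1 on (-2.0000, 0).

left endpoint -2.0000.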